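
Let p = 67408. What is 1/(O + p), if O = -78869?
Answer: -1/11461 ≈ -8.7252e-5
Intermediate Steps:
1/(O + p) = 1/(-78869 + 67408) = 1/(-11461) = -1/11461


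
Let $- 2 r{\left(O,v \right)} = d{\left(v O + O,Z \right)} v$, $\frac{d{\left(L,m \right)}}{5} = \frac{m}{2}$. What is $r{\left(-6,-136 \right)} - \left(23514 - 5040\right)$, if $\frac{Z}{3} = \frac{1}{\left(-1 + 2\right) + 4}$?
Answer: $-18372$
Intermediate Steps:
$Z = \frac{3}{5}$ ($Z = \frac{3}{\left(-1 + 2\right) + 4} = \frac{3}{1 + 4} = \frac{3}{5} \approx 0.6$)
$d{\left(L,m \right)} = \frac{5 m}{2}$ ($d{\left(L,m \right)} = 5 \frac{m}{2} = \frac{5 m}{2}$)
$r{\left(O,v \right)} = - \frac{3 v}{4}$ ($r{\left(O,v \right)} = - \frac{\frac{5}{2} \cdot \frac{3}{5} v}{2} = - \frac{\frac{3}{2} v}{2} = - \frac{3 v}{4}$)
$r{\left(-6,-136 \right)} - \left(23514 - 5040\right) = \left(- \frac{3}{4}\right) \left(-136\right) - \left(23514 - 5040\right) = 102 - \left(23514 - 5040\right) = 102 - 18474 = -18372$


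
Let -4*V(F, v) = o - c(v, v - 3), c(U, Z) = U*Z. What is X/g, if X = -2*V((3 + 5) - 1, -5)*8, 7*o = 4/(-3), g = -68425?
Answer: 3376/1436925 ≈ 0.0023495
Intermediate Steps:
o = -4/21 (o = (4/(-3))/7 = (4*(-⅓))/7 = (⅐)*(-4/3) = -4/21 ≈ -0.19048)
V(F, v) = 1/21 + v*(-3 + v)/4 (V(F, v) = -(-4/21 - v*(v - 3))/4 = -(-4/21 - v*(-3 + v))/4 = 1/21 + v*(-3 + v)/4)
X = -3376/21 (X = -2*(1/21 + (¼)*(-5)*(-3 - 5))*8 = -2*(1/21 + (¼)*(-5)*(-8))*8 = -2*(1/21 + 10)*8 = -2*211/21*8 = -422/21*8 = -3376/21 ≈ -160.76)
X/g = -3376/21/(-68425) = -3376/21*(-1/68425) = 3376/1436925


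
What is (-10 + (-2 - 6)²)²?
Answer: 2916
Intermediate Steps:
(-10 + (-2 - 6)²)² = (-10 + (-8)²)² = (-10 + 64)² = 54² = 2916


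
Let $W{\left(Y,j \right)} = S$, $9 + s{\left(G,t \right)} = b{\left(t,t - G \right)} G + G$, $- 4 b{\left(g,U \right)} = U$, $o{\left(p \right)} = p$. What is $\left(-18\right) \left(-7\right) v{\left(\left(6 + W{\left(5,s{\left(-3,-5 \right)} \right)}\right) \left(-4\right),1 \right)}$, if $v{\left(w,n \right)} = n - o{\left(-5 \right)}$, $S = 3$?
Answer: $756$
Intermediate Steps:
$b{\left(g,U \right)} = - \frac{U}{4}$
$s{\left(G,t \right)} = -9 + G + G \left(- \frac{t}{4} + \frac{G}{4}\right)$ ($s{\left(G,t \right)} = -9 + \left(- \frac{t - G}{4} G + G\right) = -9 + \left(\left(- \frac{t}{4} + \frac{G}{4}\right) G + G\right) = -9 + \left(G \left(- \frac{t}{4} + \frac{G}{4}\right) + G\right) = -9 + \left(G + G \left(- \frac{t}{4} + \frac{G}{4}\right)\right) = -9 + G + G \left(- \frac{t}{4} + \frac{G}{4}\right)$)
$W{\left(Y,j \right)} = 3$
$v{\left(w,n \right)} = 5 + n$ ($v{\left(w,n \right)} = n - -5 = n + 5 = 5 + n$)
$\left(-18\right) \left(-7\right) v{\left(\left(6 + W{\left(5,s{\left(-3,-5 \right)} \right)}\right) \left(-4\right),1 \right)} = \left(-18\right) \left(-7\right) \left(5 + 1\right) = 126 \cdot 6 = 756$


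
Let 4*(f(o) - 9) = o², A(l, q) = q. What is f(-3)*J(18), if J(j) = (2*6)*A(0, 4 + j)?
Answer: 2970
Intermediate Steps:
J(j) = 48 + 12*j (J(j) = (2*6)*(4 + j) = 12*(4 + j) = 48 + 12*j)
f(o) = 9 + o²/4
f(-3)*J(18) = (9 + (¼)*(-3)²)*(48 + 12*18) = (9 + (¼)*9)*(48 + 216) = (9 + 9/4)*264 = (45/4)*264 = 2970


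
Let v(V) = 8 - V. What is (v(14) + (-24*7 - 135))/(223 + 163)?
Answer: -309/386 ≈ -0.80052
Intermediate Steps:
(v(14) + (-24*7 - 135))/(223 + 163) = ((8 - 1*14) + (-24*7 - 135))/(223 + 163) = ((8 - 14) + (-168 - 135))/386 = (-6 - 303)*(1/386) = -309*1/386 = -309/386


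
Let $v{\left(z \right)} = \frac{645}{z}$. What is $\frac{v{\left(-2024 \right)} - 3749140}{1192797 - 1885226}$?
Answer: $\frac{7588260005}{1401476296} \approx 5.4145$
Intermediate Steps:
$\frac{v{\left(-2024 \right)} - 3749140}{1192797 - 1885226} = \frac{\frac{645}{-2024} - 3749140}{1192797 - 1885226} = \frac{645 \left(- \frac{1}{2024}\right) - 3749140}{-692429} = \left(- \frac{645}{2024} - 3749140\right) \left(- \frac{1}{692429}\right) = \left(- \frac{7588260005}{2024}\right) \left(- \frac{1}{692429}\right) = \frac{7588260005}{1401476296}$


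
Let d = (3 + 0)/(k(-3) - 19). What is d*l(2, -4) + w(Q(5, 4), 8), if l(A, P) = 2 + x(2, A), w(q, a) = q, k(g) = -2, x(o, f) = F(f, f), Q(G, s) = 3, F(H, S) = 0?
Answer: 19/7 ≈ 2.7143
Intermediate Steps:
x(o, f) = 0
l(A, P) = 2 (l(A, P) = 2 + 0 = 2)
d = -⅐ (d = (3 + 0)/(-2 - 19) = 3/(-21) = 3*(-1/21) = -⅐ ≈ -0.14286)
d*l(2, -4) + w(Q(5, 4), 8) = -⅐*2 + 3 = -2/7 + 3 = 19/7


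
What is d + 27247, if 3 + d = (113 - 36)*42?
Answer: 30478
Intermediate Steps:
d = 3231 (d = -3 + (113 - 36)*42 = -3 + 77*42 = -3 + 3234 = 3231)
d + 27247 = 3231 + 27247 = 30478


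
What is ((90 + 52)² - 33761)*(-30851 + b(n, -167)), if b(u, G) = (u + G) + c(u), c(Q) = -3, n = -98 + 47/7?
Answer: 2961236242/7 ≈ 4.2303e+8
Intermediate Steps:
n = -639/7 (n = -98 + 47*(⅐) = -98 + 47/7 = -639/7 ≈ -91.286)
b(u, G) = -3 + G + u (b(u, G) = (u + G) - 3 = (G + u) - 3 = -3 + G + u)
((90 + 52)² - 33761)*(-30851 + b(n, -167)) = ((90 + 52)² - 33761)*(-30851 + (-3 - 167 - 639/7)) = (142² - 33761)*(-30851 - 1829/7) = (20164 - 33761)*(-217786/7) = -13597*(-217786/7) = 2961236242/7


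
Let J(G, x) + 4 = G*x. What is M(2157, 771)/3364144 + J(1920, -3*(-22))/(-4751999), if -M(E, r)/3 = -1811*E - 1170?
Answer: 7896996376915/2283772703408 ≈ 3.4579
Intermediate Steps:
J(G, x) = -4 + G*x
M(E, r) = 3510 + 5433*E (M(E, r) = -3*(-1811*E - 1170) = -3*(-1170 - 1811*E) = 3510 + 5433*E)
M(2157, 771)/3364144 + J(1920, -3*(-22))/(-4751999) = (3510 + 5433*2157)/3364144 + (-4 + 1920*(-3*(-22)))/(-4751999) = (3510 + 11718981)*(1/3364144) + (-4 + 1920*66)*(-1/4751999) = 11722491*(1/3364144) + (-4 + 126720)*(-1/4751999) = 11722491/3364144 + 126716*(-1/4751999) = 11722491/3364144 - 126716/4751999 = 7896996376915/2283772703408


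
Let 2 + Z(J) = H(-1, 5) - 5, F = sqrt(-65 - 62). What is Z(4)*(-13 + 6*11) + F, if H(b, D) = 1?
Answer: -318 + I*sqrt(127) ≈ -318.0 + 11.269*I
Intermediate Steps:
F = I*sqrt(127) (F = sqrt(-127) = I*sqrt(127) ≈ 11.269*I)
Z(J) = -6 (Z(J) = -2 + (1 - 5) = -2 - 4 = -6)
Z(4)*(-13 + 6*11) + F = -6*(-13 + 6*11) + I*sqrt(127) = -6*(-13 + 66) + I*sqrt(127) = -6*53 + I*sqrt(127) = -318 + I*sqrt(127)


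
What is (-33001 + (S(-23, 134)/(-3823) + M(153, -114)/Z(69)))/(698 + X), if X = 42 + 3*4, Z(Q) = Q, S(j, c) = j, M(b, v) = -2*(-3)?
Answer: -1450868377/33061304 ≈ -43.884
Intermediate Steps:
M(b, v) = 6
X = 54 (X = 42 + 12 = 54)
(-33001 + (S(-23, 134)/(-3823) + M(153, -114)/Z(69)))/(698 + X) = (-33001 + (-23/(-3823) + 6/69))/(698 + 54) = (-33001 + (-23*(-1/3823) + 6*(1/69)))/752 = (-33001 + (23/3823 + 2/23))*(1/752) = (-33001 + 8175/87929)*(1/752) = -2901736754/87929*1/752 = -1450868377/33061304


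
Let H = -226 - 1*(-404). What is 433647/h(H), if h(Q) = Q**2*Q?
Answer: 433647/5639752 ≈ 0.076891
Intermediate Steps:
H = 178 (H = -226 + 404 = 178)
h(Q) = Q**3
433647/h(H) = 433647/(178**3) = 433647/5639752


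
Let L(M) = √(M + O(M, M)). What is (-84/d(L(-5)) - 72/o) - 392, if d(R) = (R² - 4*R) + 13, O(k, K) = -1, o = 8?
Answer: -58733/145 - 336*I*√6/145 ≈ -405.06 - 5.6761*I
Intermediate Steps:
L(M) = √(-1 + M) (L(M) = √(M - 1) = √(-1 + M))
d(R) = 13 + R² - 4*R
(-84/d(L(-5)) - 72/o) - 392 = (-84/(13 + (√(-1 - 5))² - 4*√(-1 - 5)) - 72/8) - 392 = (-84/(13 + (√(-6))² - 4*I*√6) - 72*⅛) - 392 = (-84/(13 + (I*√6)² - 4*I*√6) - 9) - 392 = (-84/(13 - 6 - 4*I*√6) - 9) - 392 = (-84/(7 - 4*I*√6) - 9) - 392 = (-9 - 84/(7 - 4*I*√6)) - 392 = -401 - 84/(7 - 4*I*√6)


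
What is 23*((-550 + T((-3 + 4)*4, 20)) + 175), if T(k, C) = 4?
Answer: -8533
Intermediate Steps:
23*((-550 + T((-3 + 4)*4, 20)) + 175) = 23*((-550 + 4) + 175) = 23*(-546 + 175) = 23*(-371) = -8533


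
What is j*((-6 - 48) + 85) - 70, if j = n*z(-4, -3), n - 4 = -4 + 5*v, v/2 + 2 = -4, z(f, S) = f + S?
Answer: 12950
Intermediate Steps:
z(f, S) = S + f
v = -12 (v = -4 + 2*(-4) = -4 - 8 = -12)
n = -60 (n = 4 + (-4 + 5*(-12)) = 4 + (-4 - 60) = 4 - 64 = -60)
j = 420 (j = -60*(-3 - 4) = -60*(-7) = 420)
j*((-6 - 48) + 85) - 70 = 420*((-6 - 48) + 85) - 70 = 420*(-54 + 85) - 70 = 420*31 - 70 = 13020 - 70 = 12950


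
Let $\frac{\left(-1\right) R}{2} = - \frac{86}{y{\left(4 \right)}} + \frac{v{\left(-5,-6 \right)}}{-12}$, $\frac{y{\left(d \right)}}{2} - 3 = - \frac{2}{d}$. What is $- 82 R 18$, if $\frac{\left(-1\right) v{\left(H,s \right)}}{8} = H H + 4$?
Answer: $\frac{31488}{5} \approx 6297.6$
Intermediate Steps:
$v{\left(H,s \right)} = -32 - 8 H^{2}$ ($v{\left(H,s \right)} = - 8 \left(H H + 4\right) = - 8 \left(H^{2} + 4\right) = - 8 \left(4 + H^{2}\right) = -32 - 8 H^{2}$)
$y{\left(d \right)} = 6 - \frac{4}{d}$ ($y{\left(d \right)} = 6 + 2 \left(- \frac{2}{d}\right) = 6 - \frac{4}{d}$)
$R = - \frac{64}{15}$ ($R = - 2 \left(- \frac{86}{6 - \frac{4}{4}} + \frac{-32 - 8 \left(-5\right)^{2}}{-12}\right) = - 2 \left(- \frac{86}{6 - 1} + \left(-32 - 200\right) \left(- \frac{1}{12}\right)\right) = - 2 \left(- \frac{86}{5} - - \frac{58}{3}\right) = - 2 \left(\left(-86\right) \frac{1}{5} + \frac{58}{3}\right) = - 2 \left(- \frac{86}{5} + \frac{58}{3}\right) = \left(-2\right) \frac{32}{15} = - \frac{64}{15} \approx -4.2667$)
$- 82 R 18 = \left(-82\right) \left(- \frac{64}{15}\right) 18 = \frac{5248}{15} \cdot 18 = \frac{31488}{5}$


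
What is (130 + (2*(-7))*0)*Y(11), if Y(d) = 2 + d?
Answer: 1690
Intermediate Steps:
(130 + (2*(-7))*0)*Y(11) = (130 + (2*(-7))*0)*(2 + 11) = (130 - 14*0)*13 = (130 + 0)*13 = 130*13 = 1690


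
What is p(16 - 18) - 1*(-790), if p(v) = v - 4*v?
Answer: 796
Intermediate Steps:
p(v) = -3*v
p(16 - 18) - 1*(-790) = -3*(16 - 18) - 1*(-790) = -3*(-2) + 790 = 6 + 790 = 796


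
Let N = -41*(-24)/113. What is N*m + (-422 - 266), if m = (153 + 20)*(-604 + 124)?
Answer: -81789104/113 ≈ -7.2380e+5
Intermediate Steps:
m = -83040 (m = 173*(-480) = -83040)
N = 984/113 (N = 984*(1/113) = 984/113 ≈ 8.7080)
N*m + (-422 - 266) = (984/113)*(-83040) + (-422 - 266) = -81711360/113 - 688 = -81789104/113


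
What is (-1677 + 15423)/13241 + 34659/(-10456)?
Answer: -315191643/138447896 ≈ -2.2766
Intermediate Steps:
(-1677 + 15423)/13241 + 34659/(-10456) = 13746*(1/13241) + 34659*(-1/10456) = 13746/13241 - 34659/10456 = -315191643/138447896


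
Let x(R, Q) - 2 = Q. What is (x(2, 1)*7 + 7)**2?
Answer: 784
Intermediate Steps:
x(R, Q) = 2 + Q
(x(2, 1)*7 + 7)**2 = ((2 + 1)*7 + 7)**2 = (3*7 + 7)**2 = (21 + 7)**2 = 28**2 = 784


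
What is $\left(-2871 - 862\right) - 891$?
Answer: $-4624$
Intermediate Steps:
$\left(-2871 - 862\right) - 891 = -3733 + \left(-1355 + 464\right) = -3733 - 891 = -4624$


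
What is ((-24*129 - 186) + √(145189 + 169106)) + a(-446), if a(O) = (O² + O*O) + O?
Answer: 394104 + √314295 ≈ 3.9466e+5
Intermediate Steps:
a(O) = O + 2*O² (a(O) = (O² + O²) + O = 2*O² + O = O + 2*O²)
((-24*129 - 186) + √(145189 + 169106)) + a(-446) = ((-24*129 - 186) + √(145189 + 169106)) - 446*(1 + 2*(-446)) = ((-3096 - 186) + √314295) - 446*(1 - 892) = (-3282 + √314295) - 446*(-891) = (-3282 + √314295) + 397386 = 394104 + √314295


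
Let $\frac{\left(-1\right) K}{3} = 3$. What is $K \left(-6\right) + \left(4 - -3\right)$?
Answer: $61$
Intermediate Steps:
$K = -9$ ($K = \left(-3\right) 3 = -9$)
$K \left(-6\right) + \left(4 - -3\right) = \left(-9\right) \left(-6\right) + \left(4 - -3\right) = 54 + \left(4 + 3\right) = 54 + 7 = 61$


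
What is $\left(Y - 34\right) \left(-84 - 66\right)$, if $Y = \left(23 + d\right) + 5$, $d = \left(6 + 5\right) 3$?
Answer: $-4050$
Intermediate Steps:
$d = 33$ ($d = 11 \cdot 3 = 33$)
$Y = 61$ ($Y = \left(23 + 33\right) + 5 = 56 + 5 = 61$)
$\left(Y - 34\right) \left(-84 - 66\right) = \left(61 - 34\right) \left(-84 - 66\right) = 27 \left(-150\right) = -4050$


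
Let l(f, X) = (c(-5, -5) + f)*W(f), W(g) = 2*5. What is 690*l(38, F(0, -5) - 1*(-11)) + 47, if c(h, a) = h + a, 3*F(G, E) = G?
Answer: 193247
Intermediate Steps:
W(g) = 10
F(G, E) = G/3
c(h, a) = a + h
l(f, X) = -100 + 10*f (l(f, X) = ((-5 - 5) + f)*10 = (-10 + f)*10 = -100 + 10*f)
690*l(38, F(0, -5) - 1*(-11)) + 47 = 690*(-100 + 10*38) + 47 = 690*(-100 + 380) + 47 = 690*280 + 47 = 193200 + 47 = 193247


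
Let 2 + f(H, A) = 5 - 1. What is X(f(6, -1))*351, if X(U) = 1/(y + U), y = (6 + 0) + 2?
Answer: 351/10 ≈ 35.100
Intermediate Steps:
f(H, A) = 2 (f(H, A) = -2 + (5 - 1) = -2 + 4 = 2)
y = 8 (y = 6 + 2 = 8)
X(U) = 1/(8 + U)
X(f(6, -1))*351 = 351/(8 + 2) = 351/10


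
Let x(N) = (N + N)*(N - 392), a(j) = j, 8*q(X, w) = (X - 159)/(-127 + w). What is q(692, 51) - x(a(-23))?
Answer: -11607253/608 ≈ -19091.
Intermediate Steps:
q(X, w) = (-159 + X)/(8*(-127 + w)) (q(X, w) = ((X - 159)/(-127 + w))/8 = ((-159 + X)/(-127 + w))/8 = (-159 + X)/(8*(-127 + w)))
x(N) = 2*N*(-392 + N) (x(N) = (2*N)*(-392 + N) = 2*N*(-392 + N))
q(692, 51) - x(a(-23)) = (-159 + 692)/(8*(-127 + 51)) - 2*(-23)*(-392 - 23) = (⅛)*533/(-76) - 2*(-23)*(-415) = (⅛)*(-1/76)*533 - 1*19090 = -533/608 - 19090 = -11607253/608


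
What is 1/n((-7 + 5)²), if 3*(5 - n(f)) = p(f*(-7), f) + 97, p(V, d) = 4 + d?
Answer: -1/30 ≈ -0.033333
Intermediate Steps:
n(f) = -86/3 - f/3 (n(f) = 5 - ((4 + f) + 97)/3 = 5 - (101 + f)/3 = 5 + (-101/3 - f/3) = -86/3 - f/3)
1/n((-7 + 5)²) = 1/(-86/3 - (-7 + 5)²/3) = 1/(-86/3 - ⅓*(-2)²) = 1/(-86/3 - ⅓*4) = 1/(-86/3 - 4/3) = 1/(-30) = -1/30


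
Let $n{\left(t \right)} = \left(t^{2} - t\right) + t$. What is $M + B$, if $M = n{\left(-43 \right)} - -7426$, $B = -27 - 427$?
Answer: $8821$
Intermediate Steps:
$n{\left(t \right)} = t^{2}$
$B = -454$ ($B = -27 - 427 = -454$)
$M = 9275$ ($M = \left(-43\right)^{2} - -7426 = 1849 + 7426 = 9275$)
$M + B = 9275 - 454 = 8821$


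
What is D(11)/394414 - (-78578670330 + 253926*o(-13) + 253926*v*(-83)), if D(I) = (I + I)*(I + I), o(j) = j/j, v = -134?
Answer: 14939268662150666/197207 ≈ 7.5754e+10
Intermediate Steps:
o(j) = 1
D(I) = 4*I² (D(I) = (2*I)*(2*I) = 4*I²)
D(11)/394414 - (-78578670330 + 253926*o(-13) + 253926*v*(-83)) = (4*11²)/394414 - (-78578416404 + 2824164972) = (4*121)*(1/394414) - 253926/(1/((11122 + 1) - 309455)) = 484*(1/394414) - 253926/(1/(11123 - 309455)) = 242/197207 - 253926/(1/(-298332)) = 242/197207 - 253926/(-1/298332) = 242/197207 - 253926*(-298332) = 242/197207 + 75754251432 = 14939268662150666/197207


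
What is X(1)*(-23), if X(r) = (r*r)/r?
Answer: -23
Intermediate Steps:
X(r) = r (X(r) = r**2/r = r)
X(1)*(-23) = 1*(-23) = -23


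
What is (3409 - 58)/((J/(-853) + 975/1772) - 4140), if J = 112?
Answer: -5065090116/6257043029 ≈ -0.80950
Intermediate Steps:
(3409 - 58)/((J/(-853) + 975/1772) - 4140) = (3409 - 58)/((112/(-853) + 975/1772) - 4140) = 3351/((112*(-1/853) + 975*(1/1772)) - 4140) = 3351/((-112/853 + 975/1772) - 4140) = 3351/(633211/1511516 - 4140) = 3351/(-6257043029/1511516) = 3351*(-1511516/6257043029) = -5065090116/6257043029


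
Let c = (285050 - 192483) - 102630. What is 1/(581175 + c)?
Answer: 1/571112 ≈ 1.7510e-6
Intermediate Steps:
c = -10063 (c = 92567 - 102630 = -10063)
1/(581175 + c) = 1/(581175 - 10063) = 1/571112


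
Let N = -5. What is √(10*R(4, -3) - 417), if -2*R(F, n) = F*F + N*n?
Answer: 2*I*√143 ≈ 23.917*I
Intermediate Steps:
R(F, n) = -F²/2 + 5*n/2 (R(F, n) = -(F*F - 5*n)/2 = -(F² - 5*n)/2 = -F²/2 + 5*n/2)
√(10*R(4, -3) - 417) = √(10*(-½*4² + (5/2)*(-3)) - 417) = √(10*(-½*16 - 15/2) - 417) = √(10*(-8 - 15/2) - 417) = √(10*(-31/2) - 417) = √(-155 - 417) = √(-572) = 2*I*√143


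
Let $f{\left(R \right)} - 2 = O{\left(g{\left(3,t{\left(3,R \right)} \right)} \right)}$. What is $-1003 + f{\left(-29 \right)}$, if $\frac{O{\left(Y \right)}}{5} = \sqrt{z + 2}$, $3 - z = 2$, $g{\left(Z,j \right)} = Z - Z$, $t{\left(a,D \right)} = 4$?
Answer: $-1001 + 5 \sqrt{3} \approx -992.34$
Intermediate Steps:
$g{\left(Z,j \right)} = 0$
$z = 1$ ($z = 3 - 2 = 1$)
$O{\left(Y \right)} = 5 \sqrt{3}$ ($O{\left(Y \right)} = 5 \sqrt{1 + 2} = 5 \sqrt{3}$)
$f{\left(R \right)} = 2 + 5 \sqrt{3}$
$-1003 + f{\left(-29 \right)} = -1003 + \left(2 + 5 \sqrt{3}\right) = -1001 + 5 \sqrt{3}$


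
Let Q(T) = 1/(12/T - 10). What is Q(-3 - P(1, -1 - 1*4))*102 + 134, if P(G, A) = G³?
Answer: 1640/13 ≈ 126.15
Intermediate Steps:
Q(T) = 1/(-10 + 12/T)
Q(-3 - P(1, -1 - 1*4))*102 + 134 = -(-3 - 1*1³)/(-12 + 10*(-3 - 1*1³))*102 + 134 = -(-3 - 1*1)/(-12 + 10*(-3 - 1*1))*102 + 134 = -(-3 - 1)/(-12 + 10*(-3 - 1))*102 + 134 = -1*(-4)/(-12 + 10*(-4))*102 + 134 = -1*(-4)/(-12 - 40)*102 + 134 = -1*(-4)/(-52)*102 + 134 = -1*(-4)*(-1/52)*102 + 134 = -1/13*102 + 134 = -102/13 + 134 = 1640/13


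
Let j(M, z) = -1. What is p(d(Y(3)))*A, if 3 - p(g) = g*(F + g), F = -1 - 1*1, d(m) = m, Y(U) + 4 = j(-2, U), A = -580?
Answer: 18560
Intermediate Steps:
Y(U) = -5 (Y(U) = -4 - 1 = -5)
F = -2 (F = -1 - 1 = -2)
p(g) = 3 - g*(-2 + g)
p(d(Y(3)))*A = (3 - 1*(-5)² + 2*(-5))*(-580) = (3 - 1*25 - 10)*(-580) = (3 - 25 - 10)*(-580) = -32*(-580) = 18560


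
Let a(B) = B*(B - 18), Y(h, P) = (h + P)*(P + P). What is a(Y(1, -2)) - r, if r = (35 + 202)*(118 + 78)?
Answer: -46508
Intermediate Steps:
Y(h, P) = 2*P*(P + h) (Y(h, P) = (P + h)*(2*P) = 2*P*(P + h))
a(B) = B*(-18 + B)
r = 46452 (r = 237*196 = 46452)
a(Y(1, -2)) - r = (2*(-2)*(-2 + 1))*(-18 + 2*(-2)*(-2 + 1)) - 1*46452 = (2*(-2)*(-1))*(-18 + 2*(-2)*(-1)) - 46452 = 4*(-18 + 4) - 46452 = 4*(-14) - 46452 = -56 - 46452 = -46508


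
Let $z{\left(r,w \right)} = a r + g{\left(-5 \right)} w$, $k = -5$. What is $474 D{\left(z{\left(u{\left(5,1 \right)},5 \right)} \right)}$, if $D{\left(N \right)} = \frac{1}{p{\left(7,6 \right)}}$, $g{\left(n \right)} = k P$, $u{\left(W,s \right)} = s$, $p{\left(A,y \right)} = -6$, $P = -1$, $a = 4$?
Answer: $-79$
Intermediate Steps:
$g{\left(n \right)} = 5$ ($g{\left(n \right)} = \left(-5\right) \left(-1\right) = 5$)
$z{\left(r,w \right)} = 4 r + 5 w$
$D{\left(N \right)} = - \frac{1}{6}$ ($D{\left(N \right)} = \frac{1}{-6} = - \frac{1}{6}$)
$474 D{\left(z{\left(u{\left(5,1 \right)},5 \right)} \right)} = 474 \left(- \frac{1}{6}\right) = -79$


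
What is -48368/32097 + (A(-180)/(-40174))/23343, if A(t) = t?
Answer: -7559769769586/5016663107859 ≈ -1.5069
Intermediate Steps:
-48368/32097 + (A(-180)/(-40174))/23343 = -48368/32097 - 180/(-40174)/23343 = -48368*1/32097 - 180*(-1/40174)*(1/23343) = -48368/32097 + (90/20087)*(1/23343) = -48368/32097 + 30/156296947 = -7559769769586/5016663107859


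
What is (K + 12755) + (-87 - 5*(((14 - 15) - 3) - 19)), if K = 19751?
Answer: 32534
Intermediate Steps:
(K + 12755) + (-87 - 5*(((14 - 15) - 3) - 19)) = (19751 + 12755) + (-87 - 5*(((14 - 15) - 3) - 19)) = 32506 + (-87 - 5*((-1 - 3) - 19)) = 32506 + (-87 - 5*(-4 - 19)) = 32506 + (-87 - 5*(-23)) = 32506 + (-87 + 115) = 32506 + 28 = 32534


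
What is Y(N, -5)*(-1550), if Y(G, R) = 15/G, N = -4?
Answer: 11625/2 ≈ 5812.5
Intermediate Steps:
Y(N, -5)*(-1550) = (15/(-4))*(-1550) = (15*(-¼))*(-1550) = -15/4*(-1550) = 11625/2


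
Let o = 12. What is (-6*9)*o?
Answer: -648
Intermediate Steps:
(-6*9)*o = -6*9*12 = -54*12 = -648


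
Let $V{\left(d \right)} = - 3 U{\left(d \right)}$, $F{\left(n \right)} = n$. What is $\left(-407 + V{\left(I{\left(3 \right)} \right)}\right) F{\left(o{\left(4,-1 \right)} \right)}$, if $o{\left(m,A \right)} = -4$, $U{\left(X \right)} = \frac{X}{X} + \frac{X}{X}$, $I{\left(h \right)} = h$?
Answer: $1652$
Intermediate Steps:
$U{\left(X \right)} = 2$ ($U{\left(X \right)} = 1 + 1 = 2$)
$V{\left(d \right)} = -6$ ($V{\left(d \right)} = \left(-3\right) 2 = -6$)
$\left(-407 + V{\left(I{\left(3 \right)} \right)}\right) F{\left(o{\left(4,-1 \right)} \right)} = \left(-407 - 6\right) \left(-4\right) = \left(-413\right) \left(-4\right) = 1652$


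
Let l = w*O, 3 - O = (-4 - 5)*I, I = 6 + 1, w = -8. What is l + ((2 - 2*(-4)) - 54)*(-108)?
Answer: 4224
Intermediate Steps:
I = 7
O = 66 (O = 3 - (-4 - 5)*7 = 3 - (-9)*7 = 3 - 1*(-63) = 3 + 63 = 66)
l = -528 (l = -8*66 = -528)
l + ((2 - 2*(-4)) - 54)*(-108) = -528 + ((2 - 2*(-4)) - 54)*(-108) = -528 + ((2 + 8) - 54)*(-108) = -528 + (10 - 54)*(-108) = -528 - 44*(-108) = -528 + 4752 = 4224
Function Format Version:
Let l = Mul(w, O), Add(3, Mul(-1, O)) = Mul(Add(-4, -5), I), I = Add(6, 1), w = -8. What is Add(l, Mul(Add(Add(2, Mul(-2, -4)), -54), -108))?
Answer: 4224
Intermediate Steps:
I = 7
O = 66 (O = Add(3, Mul(-1, Mul(Add(-4, -5), 7))) = Add(3, Mul(-1, Mul(-9, 7))) = Add(3, Mul(-1, -63)) = Add(3, 63) = 66)
l = -528 (l = Mul(-8, 66) = -528)
Add(l, Mul(Add(Add(2, Mul(-2, -4)), -54), -108)) = Add(-528, Mul(Add(Add(2, Mul(-2, -4)), -54), -108)) = Add(-528, Mul(Add(Add(2, 8), -54), -108)) = Add(-528, Mul(Add(10, -54), -108)) = Add(-528, Mul(-44, -108)) = Add(-528, 4752) = 4224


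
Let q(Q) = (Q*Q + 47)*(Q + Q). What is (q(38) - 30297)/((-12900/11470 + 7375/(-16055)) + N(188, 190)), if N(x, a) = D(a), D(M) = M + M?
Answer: 101920129441/464570815 ≈ 219.39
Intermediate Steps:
D(M) = 2*M
N(x, a) = 2*a
q(Q) = 2*Q*(47 + Q²) (q(Q) = (Q² + 47)*(2*Q) = (47 + Q²)*(2*Q) = 2*Q*(47 + Q²))
(q(38) - 30297)/((-12900/11470 + 7375/(-16055)) + N(188, 190)) = (2*38*(47 + 38²) - 30297)/((-12900/11470 + 7375/(-16055)) + 2*190) = (2*38*(47 + 1444) - 30297)/((-12900*1/11470 + 7375*(-1/16055)) + 380) = (2*38*1491 - 30297)/((-1290/1147 - 1475/3211) + 380) = (113316 - 30297)/(-5834015/3683017 + 380) = 83019/(1393712445/3683017) = 83019*(3683017/1393712445) = 101920129441/464570815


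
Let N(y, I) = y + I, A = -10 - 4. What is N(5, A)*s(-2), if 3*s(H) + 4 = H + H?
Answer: 24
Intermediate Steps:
A = -14
N(y, I) = I + y
s(H) = -4/3 + 2*H/3 (s(H) = -4/3 + (H + H)/3 = -4/3 + (2*H)/3 = -4/3 + 2*H/3)
N(5, A)*s(-2) = (-14 + 5)*(-4/3 + (2/3)*(-2)) = -9*(-4/3 - 4/3) = -9*(-8/3) = 24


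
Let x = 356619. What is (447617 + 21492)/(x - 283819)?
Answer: 469109/72800 ≈ 6.4438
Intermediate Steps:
(447617 + 21492)/(x - 283819) = (447617 + 21492)/(356619 - 283819) = 469109/72800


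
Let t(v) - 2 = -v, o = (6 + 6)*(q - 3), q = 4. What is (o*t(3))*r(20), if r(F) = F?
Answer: -240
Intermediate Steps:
o = 12 (o = (6 + 6)*(4 - 3) = 12*1 = 12)
t(v) = 2 - v
(o*t(3))*r(20) = (12*(2 - 1*3))*20 = (12*(2 - 3))*20 = (12*(-1))*20 = -12*20 = -240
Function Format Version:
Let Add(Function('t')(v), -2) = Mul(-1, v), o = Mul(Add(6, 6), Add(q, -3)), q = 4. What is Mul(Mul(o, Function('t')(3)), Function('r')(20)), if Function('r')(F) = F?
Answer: -240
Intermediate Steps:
o = 12 (o = Mul(Add(6, 6), Add(4, -3)) = Mul(12, 1) = 12)
Function('t')(v) = Add(2, Mul(-1, v))
Mul(Mul(o, Function('t')(3)), Function('r')(20)) = Mul(Mul(12, Add(2, Mul(-1, 3))), 20) = Mul(Mul(12, Add(2, -3)), 20) = Mul(Mul(12, -1), 20) = Mul(-12, 20) = -240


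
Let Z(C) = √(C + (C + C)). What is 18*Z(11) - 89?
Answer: -89 + 18*√33 ≈ 14.402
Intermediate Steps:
Z(C) = √3*√C (Z(C) = √(C + 2*C) = √(3*C) = √3*√C)
18*Z(11) - 89 = 18*(√3*√11) - 89 = 18*√33 - 89 = -89 + 18*√33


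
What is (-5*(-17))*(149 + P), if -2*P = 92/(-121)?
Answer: 1536375/121 ≈ 12697.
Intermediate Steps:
P = 46/121 (P = -46/(-121) = -46*(-1)/121 = -1/2*(-92/121) = 46/121 ≈ 0.38017)
(-5*(-17))*(149 + P) = (-5*(-17))*(149 + 46/121) = 85*(18075/121) = 1536375/121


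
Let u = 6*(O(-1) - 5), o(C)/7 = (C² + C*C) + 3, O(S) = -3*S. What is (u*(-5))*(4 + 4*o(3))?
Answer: 35520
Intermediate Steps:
o(C) = 21 + 14*C² (o(C) = 7*((C² + C*C) + 3) = 7*((C² + C²) + 3) = 7*(2*C² + 3) = 7*(3 + 2*C²) = 21 + 14*C²)
u = -12 (u = 6*(-3*(-1) - 5) = 6*(3 - 5) = 6*(-2) = -12)
(u*(-5))*(4 + 4*o(3)) = (-12*(-5))*(4 + 4*(21 + 14*3²)) = 60*(4 + 4*(21 + 14*9)) = 60*(4 + 4*(21 + 126)) = 60*(4 + 4*147) = 60*(4 + 588) = 60*592 = 35520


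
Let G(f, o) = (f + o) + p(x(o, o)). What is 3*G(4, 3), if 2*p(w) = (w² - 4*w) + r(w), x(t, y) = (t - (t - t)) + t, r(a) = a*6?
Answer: 93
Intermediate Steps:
r(a) = 6*a
x(t, y) = 2*t (x(t, y) = (t - 1*0) + t = (t + 0) + t = t + t = 2*t)
p(w) = w + w²/2 (p(w) = ((w² - 4*w) + 6*w)/2 = (w² + 2*w)/2 = w + w²/2)
G(f, o) = f + o + o*(2 + 2*o) (G(f, o) = (f + o) + (2*o)*(2 + 2*o)/2 = (f + o) + o*(2 + 2*o) = f + o + o*(2 + 2*o))
3*G(4, 3) = 3*(4 + 2*3² + 3*3) = 3*(4 + 2*9 + 9) = 3*(4 + 18 + 9) = 3*31 = 93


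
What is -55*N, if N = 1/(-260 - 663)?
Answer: 55/923 ≈ 0.059588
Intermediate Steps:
N = -1/923 (N = 1/(-923) = -1/923 ≈ -0.0010834)
-55*N = -55*(-1/923) = 55/923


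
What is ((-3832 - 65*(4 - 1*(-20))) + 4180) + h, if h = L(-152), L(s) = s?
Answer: -1364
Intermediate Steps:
h = -152
((-3832 - 65*(4 - 1*(-20))) + 4180) + h = ((-3832 - 65*(4 - 1*(-20))) + 4180) - 152 = ((-3832 - 65*(4 + 20)) + 4180) - 152 = ((-3832 - 65*24) + 4180) - 152 = ((-3832 - 1560) + 4180) - 152 = (-5392 + 4180) - 152 = -1212 - 152 = -1364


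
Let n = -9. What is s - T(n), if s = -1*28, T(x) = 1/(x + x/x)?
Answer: -223/8 ≈ -27.875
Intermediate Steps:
T(x) = 1/(1 + x) (T(x) = 1/(x + 1) = 1/(1 + x))
s = -28
s - T(n) = -28 - 1/(1 - 9) = -28 - 1/(-8) = -28 - 1*(-1/8) = -28 + 1/8 = -223/8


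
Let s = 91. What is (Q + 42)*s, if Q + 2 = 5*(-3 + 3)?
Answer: 3640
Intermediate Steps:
Q = -2 (Q = -2 + 5*(-3 + 3) = -2 + 5*0 = -2 + 0 = -2)
(Q + 42)*s = (-2 + 42)*91 = 40*91 = 3640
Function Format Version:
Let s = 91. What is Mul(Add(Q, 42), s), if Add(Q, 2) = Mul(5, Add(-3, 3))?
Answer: 3640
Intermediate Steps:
Q = -2 (Q = Add(-2, Mul(5, Add(-3, 3))) = Add(-2, Mul(5, 0)) = Add(-2, 0) = -2)
Mul(Add(Q, 42), s) = Mul(Add(-2, 42), 91) = Mul(40, 91) = 3640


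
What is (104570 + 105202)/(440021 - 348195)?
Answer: 104886/45913 ≈ 2.2845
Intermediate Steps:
(104570 + 105202)/(440021 - 348195) = 209772/91826 = 209772*(1/91826) = 104886/45913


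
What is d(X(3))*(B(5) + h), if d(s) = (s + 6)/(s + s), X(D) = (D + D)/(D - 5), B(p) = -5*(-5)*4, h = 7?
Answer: -107/2 ≈ -53.500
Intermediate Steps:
B(p) = 100 (B(p) = 25*4 = 100)
X(D) = 2*D/(-5 + D) (X(D) = (2*D)/(-5 + D) = 2*D/(-5 + D))
d(s) = (6 + s)/(2*s) (d(s) = (6 + s)/((2*s)) = (6 + s)*(1/(2*s)) = (6 + s)/(2*s))
d(X(3))*(B(5) + h) = ((6 + 2*3/(-5 + 3))/(2*((2*3/(-5 + 3)))))*(100 + 7) = ((6 + 2*3/(-2))/(2*((2*3/(-2)))))*107 = ((6 + 2*3*(-1/2))/(2*((2*3*(-1/2)))))*107 = ((1/2)*(6 - 3)/(-3))*107 = ((1/2)*(-1/3)*3)*107 = -1/2*107 = -107/2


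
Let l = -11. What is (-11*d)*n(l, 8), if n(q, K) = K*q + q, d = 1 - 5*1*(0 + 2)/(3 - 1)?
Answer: -4356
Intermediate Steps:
d = -4 (d = 1 - 5*2/2 = 1 - 5*2*(½) = 1 - 5 = -4)
n(q, K) = q + K*q
(-11*d)*n(l, 8) = (-11*(-4))*(-11*(1 + 8)) = 44*(-11*9) = 44*(-99) = -4356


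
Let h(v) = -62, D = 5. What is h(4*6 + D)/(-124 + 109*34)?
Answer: -31/1791 ≈ -0.017309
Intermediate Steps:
h(4*6 + D)/(-124 + 109*34) = -62/(-124 + 109*34) = -62/(-124 + 3706) = -62/3582 = -62*1/3582 = -31/1791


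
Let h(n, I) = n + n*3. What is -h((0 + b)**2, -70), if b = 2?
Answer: -16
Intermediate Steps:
h(n, I) = 4*n (h(n, I) = n + 3*n = 4*n)
-h((0 + b)**2, -70) = -4*(0 + 2)**2 = -4*2**2 = -4*4 = -1*16 = -16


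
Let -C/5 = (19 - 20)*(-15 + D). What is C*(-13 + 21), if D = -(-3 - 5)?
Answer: -280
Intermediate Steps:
D = 8 (D = -1*(-8) = 8)
C = -35 (C = -5*(19 - 20)*(-15 + 8) = -(-5)*(-7) = -5*7 = -35)
C*(-13 + 21) = -35*(-13 + 21) = -35*8 = -280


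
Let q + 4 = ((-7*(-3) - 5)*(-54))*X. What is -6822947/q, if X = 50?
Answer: 6822947/43204 ≈ 157.92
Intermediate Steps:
q = -43204 (q = -4 + ((-7*(-3) - 5)*(-54))*50 = -4 + ((21 - 5)*(-54))*50 = -4 + (16*(-54))*50 = -4 - 864*50 = -4 - 43200 = -43204)
-6822947/q = -6822947/(-43204) = -6822947*(-1/43204) = 6822947/43204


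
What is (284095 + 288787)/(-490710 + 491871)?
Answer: 572882/1161 ≈ 493.44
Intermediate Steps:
(284095 + 288787)/(-490710 + 491871) = 572882/1161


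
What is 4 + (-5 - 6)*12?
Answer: -128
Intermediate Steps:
4 + (-5 - 6)*12 = 4 - 11*12 = 4 - 132 = -128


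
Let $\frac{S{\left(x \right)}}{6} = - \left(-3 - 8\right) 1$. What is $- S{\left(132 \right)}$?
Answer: $-66$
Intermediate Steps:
$S{\left(x \right)} = 66$ ($S{\left(x \right)} = 6 \left(- \left(-3 - 8\right) 1\right) = 6 \left(- \left(-11\right) 1\right) = 6 \left(\left(-1\right) \left(-11\right)\right) = 6 \cdot 11 = 66$)
$- S{\left(132 \right)} = \left(-1\right) 66 = -66$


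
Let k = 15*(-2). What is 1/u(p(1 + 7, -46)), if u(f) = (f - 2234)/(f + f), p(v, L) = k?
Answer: 15/566 ≈ 0.026502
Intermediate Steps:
k = -30
p(v, L) = -30
u(f) = (-2234 + f)/(2*f) (u(f) = (-2234 + f)/((2*f)) = (-2234 + f)*(1/(2*f)) = (-2234 + f)/(2*f))
1/u(p(1 + 7, -46)) = 1/((½)*(-2234 - 30)/(-30)) = 1/((½)*(-1/30)*(-2264)) = 1/(566/15) = 15/566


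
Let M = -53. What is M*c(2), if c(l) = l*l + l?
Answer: -318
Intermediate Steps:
c(l) = l + l² (c(l) = l² + l = l + l²)
M*c(2) = -106*(1 + 2) = -106*3 = -53*6 = -318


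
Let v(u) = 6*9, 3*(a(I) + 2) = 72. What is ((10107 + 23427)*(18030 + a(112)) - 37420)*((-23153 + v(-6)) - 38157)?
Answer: -37079380725088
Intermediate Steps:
a(I) = 22 (a(I) = -2 + (⅓)*72 = -2 + 24 = 22)
v(u) = 54
((10107 + 23427)*(18030 + a(112)) - 37420)*((-23153 + v(-6)) - 38157) = ((10107 + 23427)*(18030 + 22) - 37420)*((-23153 + 54) - 38157) = (33534*18052 - 37420)*(-23099 - 38157) = (605355768 - 37420)*(-61256) = 605318348*(-61256) = -37079380725088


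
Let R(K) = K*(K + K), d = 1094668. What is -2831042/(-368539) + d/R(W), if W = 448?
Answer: 384957689297/36983625728 ≈ 10.409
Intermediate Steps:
R(K) = 2*K² (R(K) = K*(2*K) = 2*K²)
-2831042/(-368539) + d/R(W) = -2831042/(-368539) + 1094668/((2*448²)) = -2831042*(-1/368539) + 1094668/((2*200704)) = 2831042/368539 + 1094668/401408 = 2831042/368539 + 1094668*(1/401408) = 2831042/368539 + 273667/100352 = 384957689297/36983625728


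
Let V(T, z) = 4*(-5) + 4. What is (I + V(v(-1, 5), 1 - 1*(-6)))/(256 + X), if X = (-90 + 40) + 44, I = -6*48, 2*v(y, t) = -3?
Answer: -152/125 ≈ -1.2160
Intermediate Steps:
v(y, t) = -3/2 (v(y, t) = (½)*(-3) = -3/2)
I = -288
V(T, z) = -16 (V(T, z) = -20 + 4 = -16)
X = -6 (X = -50 + 44 = -6)
(I + V(v(-1, 5), 1 - 1*(-6)))/(256 + X) = (-288 - 16)/(256 - 6) = -304/250 = -304*1/250 = -152/125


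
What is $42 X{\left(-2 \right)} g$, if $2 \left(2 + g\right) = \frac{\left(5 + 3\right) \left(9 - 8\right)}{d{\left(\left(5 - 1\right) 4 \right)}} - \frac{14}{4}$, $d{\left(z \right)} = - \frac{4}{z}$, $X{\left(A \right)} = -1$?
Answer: $\frac{1659}{2} \approx 829.5$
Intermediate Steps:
$g = - \frac{79}{4}$ ($g = -2 + \frac{\frac{\left(5 + 3\right) \left(9 - 8\right)}{\left(-4\right) \frac{1}{\left(5 - 1\right) 4}} - \frac{14}{4}}{2} = -2 + \frac{\frac{8 \cdot 1}{\left(-4\right) \frac{1}{4 \cdot 4}} - \frac{7}{2}}{2} = -2 + \frac{\frac{8}{\left(-4\right) \frac{1}{16}} - \frac{7}{2}}{2} = -2 + \frac{\frac{8}{- \frac{1}{4}} - \frac{7}{2}}{2} = -2 + \frac{8 \left(-4\right) - \frac{7}{2}}{2} = -2 + \frac{-32 - \frac{7}{2}}{2} = -2 + \frac{1}{2} \left(- \frac{71}{2}\right) = -2 - \frac{71}{4} = - \frac{79}{4} \approx -19.75$)
$42 X{\left(-2 \right)} g = 42 \left(-1\right) \left(- \frac{79}{4}\right) = \left(-42\right) \left(- \frac{79}{4}\right) = \frac{1659}{2}$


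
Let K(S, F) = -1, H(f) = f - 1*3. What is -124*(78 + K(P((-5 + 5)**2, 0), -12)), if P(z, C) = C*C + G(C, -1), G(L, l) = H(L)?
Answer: -9548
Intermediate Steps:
H(f) = -3 + f (H(f) = f - 3 = -3 + f)
G(L, l) = -3 + L
P(z, C) = -3 + C + C**2 (P(z, C) = C*C + (-3 + C) = C**2 + (-3 + C) = -3 + C + C**2)
-124*(78 + K(P((-5 + 5)**2, 0), -12)) = -124*(78 - 1) = -124*77 = -9548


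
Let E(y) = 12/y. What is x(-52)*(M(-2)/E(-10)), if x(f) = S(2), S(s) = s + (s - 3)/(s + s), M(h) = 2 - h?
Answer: -35/6 ≈ -5.8333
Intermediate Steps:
S(s) = s + (-3 + s)/(2*s) (S(s) = s + (-3 + s)/((2*s)) = s + (-3 + s)*(1/(2*s)) = s + (-3 + s)/(2*s))
x(f) = 7/4 (x(f) = ½ + 2 - 3/2/2 = ½ + 2 - 3/2*½ = ½ + 2 - ¾ = 7/4)
x(-52)*(M(-2)/E(-10)) = 7*((2 - 1*(-2))/((12/(-10))))/4 = 7*((2 + 2)/((12*(-⅒))))/4 = 7*(4/(-6/5))/4 = 7*(4*(-⅚))/4 = (7/4)*(-10/3) = -35/6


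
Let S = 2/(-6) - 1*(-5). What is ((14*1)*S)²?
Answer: 38416/9 ≈ 4268.4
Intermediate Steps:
S = 14/3 (S = 2*(-⅙) + 5 = -⅓ + 5 = 14/3 ≈ 4.6667)
((14*1)*S)² = ((14*1)*(14/3))² = (14*(14/3))² = (196/3)² = 38416/9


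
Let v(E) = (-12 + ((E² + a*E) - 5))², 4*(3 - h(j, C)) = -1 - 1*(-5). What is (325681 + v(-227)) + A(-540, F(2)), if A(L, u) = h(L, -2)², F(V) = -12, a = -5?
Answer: 2772032294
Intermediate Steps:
h(j, C) = 2 (h(j, C) = 3 - (-1 - 1*(-5))/4 = 3 - (-1 + 5)/4 = 3 - ¼*4 = 3 - 1 = 2)
A(L, u) = 4 (A(L, u) = 2² = 4)
v(E) = (-17 + E² - 5*E)² (v(E) = (-12 + ((E² - 5*E) - 5))² = (-12 + (-5 + E² - 5*E))² = (-17 + E² - 5*E)²)
(325681 + v(-227)) + A(-540, F(2)) = (325681 + (-17 + (-227)² - 5*(-227))²) + 4 = (325681 + (-17 + 51529 + 1135)²) + 4 = (325681 + 52647²) + 4 = (325681 + 2771706609) + 4 = 2772032290 + 4 = 2772032294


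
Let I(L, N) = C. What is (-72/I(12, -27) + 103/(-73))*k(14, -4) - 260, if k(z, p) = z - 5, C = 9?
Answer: -25163/73 ≈ -344.70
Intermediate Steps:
I(L, N) = 9
k(z, p) = -5 + z
(-72/I(12, -27) + 103/(-73))*k(14, -4) - 260 = (-72/9 + 103/(-73))*(-5 + 14) - 260 = (-72*⅑ + 103*(-1/73))*9 - 260 = (-8 - 103/73)*9 - 260 = -687/73*9 - 260 = -6183/73 - 260 = -25163/73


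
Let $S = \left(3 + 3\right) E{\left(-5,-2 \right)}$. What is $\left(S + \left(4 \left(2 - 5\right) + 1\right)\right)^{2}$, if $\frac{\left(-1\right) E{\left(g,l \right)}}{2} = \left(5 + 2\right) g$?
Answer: $167281$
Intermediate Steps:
$E{\left(g,l \right)} = - 14 g$ ($E{\left(g,l \right)} = - 2 \left(5 + 2\right) g = - 2 \cdot 7 g = - 14 g$)
$S = 420$ ($S = \left(3 + 3\right) \left(\left(-14\right) \left(-5\right)\right) = 6 \cdot 70 = 420$)
$\left(S + \left(4 \left(2 - 5\right) + 1\right)\right)^{2} = \left(420 + \left(4 \left(2 - 5\right) + 1\right)\right)^{2} = \left(420 + \left(4 \left(-3\right) + 1\right)\right)^{2} = \left(420 + \left(-12 + 1\right)\right)^{2} = \left(420 - 11\right)^{2} = 409^{2} = 167281$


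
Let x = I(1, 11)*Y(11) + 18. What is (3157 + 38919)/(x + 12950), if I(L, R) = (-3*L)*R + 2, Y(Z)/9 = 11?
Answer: 42076/9899 ≈ 4.2505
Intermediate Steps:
Y(Z) = 99 (Y(Z) = 9*11 = 99)
I(L, R) = 2 - 3*L*R (I(L, R) = -3*L*R + 2 = 2 - 3*L*R)
x = -3051 (x = (2 - 3*1*11)*99 + 18 = (2 - 33)*99 + 18 = -31*99 + 18 = -3069 + 18 = -3051)
(3157 + 38919)/(x + 12950) = (3157 + 38919)/(-3051 + 12950) = 42076/9899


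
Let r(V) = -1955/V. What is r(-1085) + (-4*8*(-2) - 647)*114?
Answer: -14421863/217 ≈ -66460.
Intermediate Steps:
r(-1085) + (-4*8*(-2) - 647)*114 = -1955/(-1085) + (-4*8*(-2) - 647)*114 = -1955*(-1/1085) + (-32*(-2) - 647)*114 = 391/217 + (64 - 647)*114 = 391/217 - 583*114 = 391/217 - 66462 = -14421863/217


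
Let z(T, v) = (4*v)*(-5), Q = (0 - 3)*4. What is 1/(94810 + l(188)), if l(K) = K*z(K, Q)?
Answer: 1/139930 ≈ 7.1464e-6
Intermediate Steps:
Q = -12 (Q = -3*4 = -12)
z(T, v) = -20*v
l(K) = 240*K (l(K) = K*(-20*(-12)) = K*240 = 240*K)
1/(94810 + l(188)) = 1/(94810 + 240*188) = 1/(94810 + 45120) = 1/139930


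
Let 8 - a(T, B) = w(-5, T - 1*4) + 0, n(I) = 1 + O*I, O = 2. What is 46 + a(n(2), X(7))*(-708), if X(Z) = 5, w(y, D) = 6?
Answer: -1370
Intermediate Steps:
n(I) = 1 + 2*I
a(T, B) = 2 (a(T, B) = 8 - (6 + 0) = 8 - 1*6 = 8 - 6 = 2)
46 + a(n(2), X(7))*(-708) = 46 + 2*(-708) = 46 - 1416 = -1370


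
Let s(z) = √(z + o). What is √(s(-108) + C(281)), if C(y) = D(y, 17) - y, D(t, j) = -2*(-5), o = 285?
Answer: √(-271 + √177) ≈ 16.053*I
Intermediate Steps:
D(t, j) = 10
s(z) = √(285 + z) (s(z) = √(z + 285) = √(285 + z))
C(y) = 10 - y
√(s(-108) + C(281)) = √(√(285 - 108) + (10 - 1*281)) = √(√177 + (10 - 281)) = √(√177 - 271) = √(-271 + √177)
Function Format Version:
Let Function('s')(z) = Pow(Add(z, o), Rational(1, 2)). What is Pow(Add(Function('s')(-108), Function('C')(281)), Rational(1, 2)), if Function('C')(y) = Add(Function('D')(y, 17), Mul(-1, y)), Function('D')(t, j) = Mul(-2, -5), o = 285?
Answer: Pow(Add(-271, Pow(177, Rational(1, 2))), Rational(1, 2)) ≈ Mul(16.053, I)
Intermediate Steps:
Function('D')(t, j) = 10
Function('s')(z) = Pow(Add(285, z), Rational(1, 2)) (Function('s')(z) = Pow(Add(z, 285), Rational(1, 2)) = Pow(Add(285, z), Rational(1, 2)))
Function('C')(y) = Add(10, Mul(-1, y))
Pow(Add(Function('s')(-108), Function('C')(281)), Rational(1, 2)) = Pow(Add(Pow(Add(285, -108), Rational(1, 2)), Add(10, Mul(-1, 281))), Rational(1, 2)) = Pow(Add(Pow(177, Rational(1, 2)), Add(10, -281)), Rational(1, 2)) = Pow(Add(Pow(177, Rational(1, 2)), -271), Rational(1, 2)) = Pow(Add(-271, Pow(177, Rational(1, 2))), Rational(1, 2))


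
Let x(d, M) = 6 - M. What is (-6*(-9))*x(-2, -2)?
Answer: 432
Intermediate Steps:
(-6*(-9))*x(-2, -2) = (-6*(-9))*(6 - 1*(-2)) = 54*(6 + 2) = 54*8 = 432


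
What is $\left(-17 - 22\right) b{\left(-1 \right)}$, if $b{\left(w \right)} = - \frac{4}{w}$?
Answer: $-156$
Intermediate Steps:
$\left(-17 - 22\right) b{\left(-1 \right)} = \left(-17 - 22\right) \left(- \frac{4}{-1}\right) = - 39 \left(\left(-4\right) \left(-1\right)\right) = \left(-39\right) 4 = -156$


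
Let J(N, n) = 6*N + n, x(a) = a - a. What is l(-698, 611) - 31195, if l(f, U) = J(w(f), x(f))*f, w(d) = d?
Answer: 2892029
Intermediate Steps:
x(a) = 0
J(N, n) = n + 6*N
l(f, U) = 6*f² (l(f, U) = (0 + 6*f)*f = (6*f)*f = 6*f²)
l(-698, 611) - 31195 = 6*(-698)² - 31195 = 6*487204 - 31195 = 2923224 - 31195 = 2892029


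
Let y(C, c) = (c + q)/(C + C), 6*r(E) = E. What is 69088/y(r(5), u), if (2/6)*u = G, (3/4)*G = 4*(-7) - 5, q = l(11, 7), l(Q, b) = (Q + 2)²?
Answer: 345440/111 ≈ 3112.1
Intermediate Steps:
l(Q, b) = (2 + Q)²
q = 169 (q = (2 + 11)² = 13² = 169)
r(E) = E/6
G = -44 (G = 4*(4*(-7) - 5)/3 = 4*(-28 - 5)/3 = (4/3)*(-33) = -44)
u = -132 (u = 3*(-44) = -132)
y(C, c) = (169 + c)/(2*C) (y(C, c) = (c + 169)/(C + C) = (169 + c)/((2*C)) = (169 + c)*(1/(2*C)) = (169 + c)/(2*C))
69088/y(r(5), u) = 69088/(((169 - 132)/(2*(((⅙)*5))))) = 69088/(((½)*37/(⅚))) = 69088/(((½)*(6/5)*37)) = 69088/(111/5) = 69088*(5/111) = 345440/111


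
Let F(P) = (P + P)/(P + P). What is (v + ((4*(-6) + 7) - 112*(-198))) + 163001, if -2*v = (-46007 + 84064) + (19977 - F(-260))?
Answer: 312287/2 ≈ 1.5614e+5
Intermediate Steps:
F(P) = 1 (F(P) = (2*P)/((2*P)) = (2*P)*(1/(2*P)) = 1)
v = -58033/2 (v = -((-46007 + 84064) + (19977 - 1*1))/2 = -(38057 + (19977 - 1))/2 = -(38057 + 19976)/2 = -½*58033 = -58033/2 ≈ -29017.)
(v + ((4*(-6) + 7) - 112*(-198))) + 163001 = (-58033/2 + ((4*(-6) + 7) - 112*(-198))) + 163001 = (-58033/2 + ((-24 + 7) + 22176)) + 163001 = (-58033/2 + (-17 + 22176)) + 163001 = (-58033/2 + 22159) + 163001 = -13715/2 + 163001 = 312287/2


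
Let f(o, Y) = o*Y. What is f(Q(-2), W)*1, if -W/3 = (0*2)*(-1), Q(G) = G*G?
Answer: 0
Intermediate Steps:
Q(G) = G**2
W = 0 (W = -3*0*2*(-1) = -0*(-1) = -3*0 = 0)
f(o, Y) = Y*o
f(Q(-2), W)*1 = (0*(-2)**2)*1 = (0*4)*1 = 0*1 = 0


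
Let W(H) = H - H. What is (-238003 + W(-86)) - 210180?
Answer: -448183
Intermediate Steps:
W(H) = 0
(-238003 + W(-86)) - 210180 = (-238003 + 0) - 210180 = -238003 - 210180 = -448183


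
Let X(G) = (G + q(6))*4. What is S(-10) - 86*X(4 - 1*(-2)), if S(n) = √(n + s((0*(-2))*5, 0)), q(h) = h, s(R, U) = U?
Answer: -4128 + I*√10 ≈ -4128.0 + 3.1623*I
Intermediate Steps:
S(n) = √n (S(n) = √(n + 0) = √n)
X(G) = 24 + 4*G (X(G) = (G + 6)*4 = (6 + G)*4 = 24 + 4*G)
S(-10) - 86*X(4 - 1*(-2)) = √(-10) - 86*(24 + 4*(4 - 1*(-2))) = I*√10 - 86*(24 + 4*(4 + 2)) = I*√10 - 86*(24 + 4*6) = I*√10 - 86*(24 + 24) = I*√10 - 86*48 = I*√10 - 4128 = -4128 + I*√10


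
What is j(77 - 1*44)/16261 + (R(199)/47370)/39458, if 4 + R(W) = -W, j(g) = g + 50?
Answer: 155134112197/30393849105060 ≈ 0.0051041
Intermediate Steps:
j(g) = 50 + g
R(W) = -4 - W
j(77 - 1*44)/16261 + (R(199)/47370)/39458 = (50 + (77 - 1*44))/16261 + ((-4 - 1*199)/47370)/39458 = (50 + (77 - 44))*(1/16261) + ((-4 - 199)*(1/47370))*(1/39458) = (50 + 33)*(1/16261) - 203*1/47370*(1/39458) = 83*(1/16261) - 203/47370*1/39458 = 83/16261 - 203/1869125460 = 155134112197/30393849105060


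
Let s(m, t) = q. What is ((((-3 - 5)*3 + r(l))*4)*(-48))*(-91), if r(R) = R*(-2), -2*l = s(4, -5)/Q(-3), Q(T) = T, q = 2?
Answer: -430976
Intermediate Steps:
s(m, t) = 2
l = ⅓ (l = -1/(-3) = -(-1)/3 = -½*(-⅔) = ⅓ ≈ 0.33333)
r(R) = -2*R
((((-3 - 5)*3 + r(l))*4)*(-48))*(-91) = ((((-3 - 5)*3 - 2*⅓)*4)*(-48))*(-91) = (((-8*3 - ⅔)*4)*(-48))*(-91) = (((-24 - ⅔)*4)*(-48))*(-91) = (-74/3*4*(-48))*(-91) = -296/3*(-48)*(-91) = 4736*(-91) = -430976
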